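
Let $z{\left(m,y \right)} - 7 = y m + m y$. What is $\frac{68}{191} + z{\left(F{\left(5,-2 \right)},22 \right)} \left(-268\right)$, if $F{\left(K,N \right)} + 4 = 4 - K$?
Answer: $\frac{10903112}{191} \approx 57084.0$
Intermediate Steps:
$F{\left(K,N \right)} = - K$ ($F{\left(K,N \right)} = -4 - \left(-4 + K\right) = - K$)
$z{\left(m,y \right)} = 7 + 2 m y$ ($z{\left(m,y \right)} = 7 + \left(y m + m y\right) = 7 + \left(m y + m y\right) = 7 + 2 m y$)
$\frac{68}{191} + z{\left(F{\left(5,-2 \right)},22 \right)} \left(-268\right) = \frac{68}{191} + \left(7 + 2 \left(\left(-1\right) 5\right) 22\right) \left(-268\right) = 68 \cdot \frac{1}{191} + \left(7 + 2 \left(-5\right) 22\right) \left(-268\right) = \frac{68}{191} + \left(7 - 220\right) \left(-268\right) = \frac{68}{191} - -57084 = \frac{68}{191} + 57084 = \frac{10903112}{191}$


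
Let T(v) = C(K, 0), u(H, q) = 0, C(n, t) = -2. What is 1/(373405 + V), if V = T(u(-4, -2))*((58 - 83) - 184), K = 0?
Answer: 1/373823 ≈ 2.6751e-6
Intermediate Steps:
T(v) = -2
V = 418 (V = -2*((58 - 83) - 184) = -2*(-25 - 184) = -2*(-209) = 418)
1/(373405 + V) = 1/(373405 + 418) = 1/373823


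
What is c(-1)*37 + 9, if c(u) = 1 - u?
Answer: 83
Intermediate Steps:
c(-1)*37 + 9 = (1 - 1*(-1))*37 + 9 = (1 + 1)*37 + 9 = 2*37 + 9 = 74 + 9 = 83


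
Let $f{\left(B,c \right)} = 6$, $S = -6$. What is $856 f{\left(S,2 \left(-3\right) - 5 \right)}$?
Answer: $5136$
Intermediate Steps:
$856 f{\left(S,2 \left(-3\right) - 5 \right)} = 856 \cdot 6 = 5136$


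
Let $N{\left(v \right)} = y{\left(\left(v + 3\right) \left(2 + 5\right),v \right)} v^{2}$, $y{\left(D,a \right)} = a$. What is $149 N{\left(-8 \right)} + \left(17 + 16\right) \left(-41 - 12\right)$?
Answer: $-78037$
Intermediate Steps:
$N{\left(v \right)} = v^{3}$ ($N{\left(v \right)} = v v^{2} = v^{3}$)
$149 N{\left(-8 \right)} + \left(17 + 16\right) \left(-41 - 12\right) = 149 \left(-8\right)^{3} + \left(17 + 16\right) \left(-41 - 12\right) = 149 \left(-512\right) + 33 \left(-53\right) = -76288 - 1749 = -78037$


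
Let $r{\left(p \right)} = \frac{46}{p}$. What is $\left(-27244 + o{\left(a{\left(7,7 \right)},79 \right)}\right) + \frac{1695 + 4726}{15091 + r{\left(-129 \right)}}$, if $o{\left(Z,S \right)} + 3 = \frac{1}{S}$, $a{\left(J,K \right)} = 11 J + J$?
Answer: $- \frac{4190214606405}{153788747} \approx -27247.0$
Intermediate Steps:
$a{\left(J,K \right)} = 12 J$
$o{\left(Z,S \right)} = -3 + \frac{1}{S}$
$\left(-27244 + o{\left(a{\left(7,7 \right)},79 \right)}\right) + \frac{1695 + 4726}{15091 + r{\left(-129 \right)}} = \left(-27244 - \left(3 - \frac{1}{79}\right)\right) + \frac{1695 + 4726}{15091 + \frac{46}{-129}} = \left(-27244 + \left(-3 + \frac{1}{79}\right)\right) + \frac{6421}{15091 + 46 \left(- \frac{1}{129}\right)} = \left(-27244 - \frac{236}{79}\right) + \frac{6421}{15091 - \frac{46}{129}} = - \frac{2152512}{79} + \frac{6421}{\frac{1946693}{129}} = - \frac{2152512}{79} + 6421 \cdot \frac{129}{1946693} = - \frac{2152512}{79} + \frac{828309}{1946693} = - \frac{4190214606405}{153788747}$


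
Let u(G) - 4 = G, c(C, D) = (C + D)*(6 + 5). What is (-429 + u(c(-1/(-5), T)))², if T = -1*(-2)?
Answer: 4016016/25 ≈ 1.6064e+5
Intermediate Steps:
T = 2
c(C, D) = 11*C + 11*D (c(C, D) = (C + D)*11 = 11*C + 11*D)
u(G) = 4 + G
(-429 + u(c(-1/(-5), T)))² = (-429 + (4 + (11*(-1/(-5)) + 11*2)))² = (-429 + (4 + (11*(-1*(-⅕)) + 22)))² = (-429 + (4 + (11*(⅕) + 22)))² = (-429 + (4 + (11/5 + 22)))² = (-429 + (4 + 121/5))² = (-429 + 141/5)² = (-2004/5)² = 4016016/25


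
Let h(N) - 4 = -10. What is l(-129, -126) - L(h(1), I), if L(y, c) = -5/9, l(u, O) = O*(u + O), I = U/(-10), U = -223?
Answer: 289175/9 ≈ 32131.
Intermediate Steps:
h(N) = -6 (h(N) = 4 - 10 = -6)
I = 223/10 (I = -223/(-10) = -223*(-⅒) = 223/10 ≈ 22.300)
l(u, O) = O*(O + u)
L(y, c) = -5/9 (L(y, c) = (⅑)*(-5) = -5/9)
l(-129, -126) - L(h(1), I) = -126*(-126 - 129) - 1*(-5/9) = -126*(-255) + 5/9 = 32130 + 5/9 = 289175/9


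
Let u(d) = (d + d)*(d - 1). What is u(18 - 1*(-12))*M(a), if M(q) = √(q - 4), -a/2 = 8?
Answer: 3480*I*√5 ≈ 7781.5*I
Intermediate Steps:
u(d) = 2*d*(-1 + d) (u(d) = (2*d)*(-1 + d) = 2*d*(-1 + d))
a = -16 (a = -2*8 = -16)
M(q) = √(-4 + q)
u(18 - 1*(-12))*M(a) = (2*(18 - 1*(-12))*(-1 + (18 - 1*(-12))))*√(-4 - 16) = (2*(18 + 12)*(-1 + (18 + 12)))*√(-20) = (2*30*(-1 + 30))*(2*I*√5) = (2*30*29)*(2*I*√5) = 1740*(2*I*√5) = 3480*I*√5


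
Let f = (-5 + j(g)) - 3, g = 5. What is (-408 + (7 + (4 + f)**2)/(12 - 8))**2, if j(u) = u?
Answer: 164836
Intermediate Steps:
f = -3 (f = (-5 + 5) - 3 = 0 - 3 = -3)
(-408 + (7 + (4 + f)**2)/(12 - 8))**2 = (-408 + (7 + (4 - 3)**2)/(12 - 8))**2 = (-408 + (7 + 1**2)/4)**2 = (-408 + (7 + 1)*(1/4))**2 = (-408 + 8*(1/4))**2 = (-408 + 2)**2 = (-406)**2 = 164836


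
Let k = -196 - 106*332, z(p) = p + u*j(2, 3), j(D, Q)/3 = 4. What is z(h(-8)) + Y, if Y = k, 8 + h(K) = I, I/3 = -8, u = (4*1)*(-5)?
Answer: -35660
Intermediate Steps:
j(D, Q) = 12 (j(D, Q) = 3*4 = 12)
u = -20 (u = 4*(-5) = -20)
I = -24 (I = 3*(-8) = -24)
h(K) = -32 (h(K) = -8 - 24 = -32)
z(p) = -240 + p (z(p) = p - 20*12 = p - 240 = -240 + p)
k = -35388 (k = -196 - 35192 = -35388)
Y = -35388
z(h(-8)) + Y = (-240 - 32) - 35388 = -272 - 35388 = -35660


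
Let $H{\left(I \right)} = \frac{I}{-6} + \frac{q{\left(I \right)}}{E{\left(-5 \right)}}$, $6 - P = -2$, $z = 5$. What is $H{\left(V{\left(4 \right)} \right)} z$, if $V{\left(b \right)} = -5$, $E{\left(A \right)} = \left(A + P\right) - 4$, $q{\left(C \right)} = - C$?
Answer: $- \frac{125}{6} \approx -20.833$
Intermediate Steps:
$P = 8$ ($P = 6 - -2 = 6 + 2 = 8$)
$E{\left(A \right)} = 4 + A$ ($E{\left(A \right)} = \left(A + 8\right) - 4 = \left(8 + A\right) - 4 = 4 + A$)
$H{\left(I \right)} = \frac{5 I}{6}$ ($H{\left(I \right)} = \frac{I}{-6} + \frac{\left(-1\right) I}{4 - 5} = I \left(- \frac{1}{6}\right) + \frac{\left(-1\right) I}{-1} = - \frac{I}{6} + - I \left(-1\right) = - \frac{I}{6} + I = \frac{5 I}{6}$)
$H{\left(V{\left(4 \right)} \right)} z = \frac{5}{6} \left(-5\right) 5 = \left(- \frac{25}{6}\right) 5 = - \frac{125}{6}$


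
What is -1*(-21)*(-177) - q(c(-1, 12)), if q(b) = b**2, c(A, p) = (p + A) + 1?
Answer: -3861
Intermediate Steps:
c(A, p) = 1 + A + p (c(A, p) = (A + p) + 1 = 1 + A + p)
-1*(-21)*(-177) - q(c(-1, 12)) = -1*(-21)*(-177) - (1 - 1 + 12)**2 = 21*(-177) - 1*12**2 = -3717 - 1*144 = -3717 - 144 = -3861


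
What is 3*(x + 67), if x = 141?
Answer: 624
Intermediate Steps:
3*(x + 67) = 3*(141 + 67) = 3*208 = 624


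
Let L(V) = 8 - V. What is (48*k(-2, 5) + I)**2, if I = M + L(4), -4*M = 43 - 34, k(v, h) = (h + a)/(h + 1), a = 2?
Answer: 53361/16 ≈ 3335.1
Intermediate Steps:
k(v, h) = (2 + h)/(1 + h) (k(v, h) = (h + 2)/(h + 1) = (2 + h)/(1 + h))
M = -9/4 (M = -(43 - 34)/4 = -1/4*9 = -9/4 ≈ -2.2500)
I = 7/4 (I = -9/4 + (8 - 1*4) = -9/4 + (8 - 4) = -9/4 + 4 = 7/4 ≈ 1.7500)
(48*k(-2, 5) + I)**2 = (48*((2 + 5)/(1 + 5)) + 7/4)**2 = (48*(7/6) + 7/4)**2 = (56 + 7/4)**2 = (231/4)**2 = 53361/16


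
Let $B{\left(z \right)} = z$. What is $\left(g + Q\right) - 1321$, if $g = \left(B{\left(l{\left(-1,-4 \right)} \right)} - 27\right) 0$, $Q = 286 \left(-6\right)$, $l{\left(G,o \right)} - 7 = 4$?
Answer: $-3037$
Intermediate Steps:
$l{\left(G,o \right)} = 11$ ($l{\left(G,o \right)} = 7 + 4 = 11$)
$Q = -1716$
$g = 0$ ($g = \left(11 - 27\right) 0 = \left(-16\right) 0 = 0$)
$\left(g + Q\right) - 1321 = \left(0 - 1716\right) - 1321 = -1716 - 1321 = -3037$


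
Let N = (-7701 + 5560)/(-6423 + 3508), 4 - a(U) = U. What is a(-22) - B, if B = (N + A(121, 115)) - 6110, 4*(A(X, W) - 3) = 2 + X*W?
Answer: 30934161/11660 ≈ 2653.0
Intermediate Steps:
A(X, W) = 7/2 + W*X/4 (A(X, W) = 3 + (2 + X*W)/4 = 3 + (2 + W*X)/4 = 3 + (½ + W*X/4) = 7/2 + W*X/4)
a(U) = 4 - U
N = 2141/2915 (N = -2141/(-2915) = -2141*(-1/2915) = 2141/2915 ≈ 0.73448)
B = -30631001/11660 (B = (2141/2915 + (7/2 + (¼)*115*121)) - 6110 = (2141/2915 + (7/2 + 13915/4)) - 6110 = (2141/2915 + 13929/4) - 6110 = 40611599/11660 - 6110 = -30631001/11660 ≈ -2627.0)
a(-22) - B = (4 - 1*(-22)) - 1*(-30631001/11660) = (4 + 22) + 30631001/11660 = 26 + 30631001/11660 = 30934161/11660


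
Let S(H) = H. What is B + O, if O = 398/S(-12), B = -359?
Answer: -2353/6 ≈ -392.17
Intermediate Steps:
O = -199/6 (O = 398/(-12) = 398*(-1/12) = -199/6 ≈ -33.167)
B + O = -359 - 199/6 = -2353/6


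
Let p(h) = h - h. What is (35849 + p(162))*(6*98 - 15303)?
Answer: -527518035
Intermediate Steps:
p(h) = 0
(35849 + p(162))*(6*98 - 15303) = (35849 + 0)*(6*98 - 15303) = 35849*(588 - 15303) = 35849*(-14715) = -527518035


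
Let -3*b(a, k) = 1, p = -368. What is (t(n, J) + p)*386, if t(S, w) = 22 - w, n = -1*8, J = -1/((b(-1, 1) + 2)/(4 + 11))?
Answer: -130082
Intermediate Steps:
b(a, k) = -1/3 (b(a, k) = -1/3*1 = -1/3)
J = -9 (J = -1/((-1/3 + 2)/(4 + 11)) = -1/((5/3)/15) = -1/((5/3)*(1/15)) = -1/1/9 = -1*9 = -9)
n = -8
(t(n, J) + p)*386 = ((22 - 1*(-9)) - 368)*386 = ((22 + 9) - 368)*386 = (31 - 368)*386 = -337*386 = -130082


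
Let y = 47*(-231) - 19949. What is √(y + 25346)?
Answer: 2*I*√1365 ≈ 73.892*I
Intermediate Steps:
y = -30806 (y = -10857 - 19949 = -30806)
√(y + 25346) = √(-30806 + 25346) = √(-5460) = 2*I*√1365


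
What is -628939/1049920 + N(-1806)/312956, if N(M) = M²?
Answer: 115272379837/11734955840 ≈ 9.8230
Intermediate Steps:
-628939/1049920 + N(-1806)/312956 = -628939/1049920 + (-1806)²/312956 = -628939*1/1049920 + 3261636*(1/312956) = -628939/1049920 + 116487/11177 = 115272379837/11734955840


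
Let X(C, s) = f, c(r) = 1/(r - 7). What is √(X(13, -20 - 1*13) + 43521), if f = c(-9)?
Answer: √696335/4 ≈ 208.62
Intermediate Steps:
c(r) = 1/(-7 + r)
f = -1/16 (f = 1/(-7 - 9) = 1/(-16) = -1/16 ≈ -0.062500)
X(C, s) = -1/16
√(X(13, -20 - 1*13) + 43521) = √(-1/16 + 43521) = √(696335/16) = √696335/4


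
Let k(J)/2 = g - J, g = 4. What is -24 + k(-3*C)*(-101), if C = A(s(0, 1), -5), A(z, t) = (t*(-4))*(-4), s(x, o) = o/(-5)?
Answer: 47648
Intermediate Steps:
s(x, o) = -o/5 (s(x, o) = o*(-1/5) = -o/5)
A(z, t) = 16*t (A(z, t) = -4*t*(-4) = 16*t)
C = -80 (C = 16*(-5) = -80)
k(J) = 8 - 2*J (k(J) = 2*(4 - J) = 8 - 2*J)
-24 + k(-3*C)*(-101) = -24 + (8 - (-6)*(-80))*(-101) = -24 + (8 - 2*240)*(-101) = -24 + (8 - 480)*(-101) = -24 - 472*(-101) = -24 + 47672 = 47648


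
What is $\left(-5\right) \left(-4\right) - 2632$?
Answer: $-2612$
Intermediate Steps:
$\left(-5\right) \left(-4\right) - 2632 = 20 - 2632 = -2612$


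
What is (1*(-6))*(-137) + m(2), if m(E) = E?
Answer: 824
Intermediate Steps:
(1*(-6))*(-137) + m(2) = (1*(-6))*(-137) + 2 = -6*(-137) + 2 = 822 + 2 = 824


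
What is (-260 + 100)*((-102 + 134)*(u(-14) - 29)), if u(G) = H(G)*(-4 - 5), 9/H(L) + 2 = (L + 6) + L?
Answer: 131200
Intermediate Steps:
H(L) = 9/(4 + 2*L) (H(L) = 9/(-2 + ((L + 6) + L)) = 9/(-2 + ((6 + L) + L)) = 9/(-2 + (6 + 2*L)) = 9/(4 + 2*L))
u(G) = -81/(2*(2 + G)) (u(G) = (9/(2*(2 + G)))*(-4 - 5) = (9/(2*(2 + G)))*(-9) = -81/(2*(2 + G)))
(-260 + 100)*((-102 + 134)*(u(-14) - 29)) = (-260 + 100)*((-102 + 134)*(-81/(4 + 2*(-14)) - 29)) = -5120*(-81/(4 - 28) - 29) = -5120*(-81/(-24) - 29) = -5120*(-81*(-1/24) - 29) = -5120*(27/8 - 29) = -5120*(-205)/8 = -160*(-820) = 131200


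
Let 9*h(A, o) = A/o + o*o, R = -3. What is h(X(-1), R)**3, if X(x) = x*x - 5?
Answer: 29791/19683 ≈ 1.5135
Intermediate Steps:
X(x) = -5 + x**2 (X(x) = x**2 - 5 = -5 + x**2)
h(A, o) = o**2/9 + A/(9*o) (h(A, o) = (A/o + o*o)/9 = (A/o + o**2)/9 = (o**2 + A/o)/9 = o**2/9 + A/(9*o))
h(X(-1), R)**3 = ((1/9)*((-5 + (-1)**2) + (-3)**3)/(-3))**3 = ((1/9)*(-1/3)*((-5 + 1) - 27))**3 = ((1/9)*(-1/3)*(-4 - 27))**3 = ((1/9)*(-1/3)*(-31))**3 = (31/27)**3 = 29791/19683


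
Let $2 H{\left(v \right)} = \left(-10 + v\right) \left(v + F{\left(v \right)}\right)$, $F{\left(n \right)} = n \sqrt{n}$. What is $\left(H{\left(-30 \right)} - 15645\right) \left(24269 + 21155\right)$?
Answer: $-683404080 + 27254400 i \sqrt{30} \approx -6.834 \cdot 10^{8} + 1.4928 \cdot 10^{8} i$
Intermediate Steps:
$F{\left(n \right)} = n^{\frac{3}{2}}$
$H{\left(v \right)} = \frac{\left(-10 + v\right) \left(v + v^{\frac{3}{2}}\right)}{2}$
$\left(H{\left(-30 \right)} - 15645\right) \left(24269 + 21155\right) = \left(\left(\frac{\left(-30\right)^{2}}{2} + \frac{\left(-30\right)^{\frac{5}{2}}}{2} - -150 - 5 \left(-30\right)^{\frac{3}{2}}\right) - 15645\right) \left(24269 + 21155\right) = \left(\left(\frac{1}{2} \cdot 900 + \frac{900 i \sqrt{30}}{2} + 150 - 5 \left(- 30 i \sqrt{30}\right)\right) - 15645\right) 45424 = \left(\left(450 + 450 i \sqrt{30} + 150 + 150 i \sqrt{30}\right) - 15645\right) 45424 = \left(\left(600 + 600 i \sqrt{30}\right) - 15645\right) 45424 = \left(-15045 + 600 i \sqrt{30}\right) 45424 = -683404080 + 27254400 i \sqrt{30}$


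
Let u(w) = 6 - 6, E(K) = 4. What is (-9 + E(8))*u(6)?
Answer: 0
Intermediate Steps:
u(w) = 0
(-9 + E(8))*u(6) = (-9 + 4)*0 = -5*0 = 0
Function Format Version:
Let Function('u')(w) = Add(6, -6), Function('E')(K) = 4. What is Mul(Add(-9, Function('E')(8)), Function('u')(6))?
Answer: 0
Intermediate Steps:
Function('u')(w) = 0
Mul(Add(-9, Function('E')(8)), Function('u')(6)) = Mul(Add(-9, 4), 0) = Mul(-5, 0) = 0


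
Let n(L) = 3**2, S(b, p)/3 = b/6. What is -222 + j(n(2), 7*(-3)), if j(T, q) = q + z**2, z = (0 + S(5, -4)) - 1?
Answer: -963/4 ≈ -240.75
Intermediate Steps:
S(b, p) = b/2 (S(b, p) = 3*(b/6) = b/2)
z = 3/2 (z = (0 + (1/2)*5) - 1 = (0 + 5/2) - 1 = 5/2 - 1 = 3/2 ≈ 1.5000)
n(L) = 9
j(T, q) = 9/4 + q (j(T, q) = q + (3/2)**2 = q + 9/4 = 9/4 + q)
-222 + j(n(2), 7*(-3)) = -222 + (9/4 + 7*(-3)) = -222 + (9/4 - 21) = -222 - 75/4 = -963/4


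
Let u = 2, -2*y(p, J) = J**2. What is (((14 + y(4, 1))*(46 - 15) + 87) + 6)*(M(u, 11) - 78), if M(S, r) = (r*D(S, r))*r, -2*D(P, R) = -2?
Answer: 43989/2 ≈ 21995.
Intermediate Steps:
y(p, J) = -J**2/2
D(P, R) = 1 (D(P, R) = -1/2*(-2) = 1)
M(S, r) = r**2 (M(S, r) = (r*1)*r = r*r = r**2)
(((14 + y(4, 1))*(46 - 15) + 87) + 6)*(M(u, 11) - 78) = (((14 - 1/2*1**2)*(46 - 15) + 87) + 6)*(11**2 - 78) = (((14 - 1/2*1)*31 + 87) + 6)*(121 - 78) = (((14 - 1/2)*31 + 87) + 6)*43 = (((27/2)*31 + 87) + 6)*43 = ((837/2 + 87) + 6)*43 = (1011/2 + 6)*43 = (1023/2)*43 = 43989/2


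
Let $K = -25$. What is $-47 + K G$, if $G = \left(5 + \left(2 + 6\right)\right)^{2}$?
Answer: $-4272$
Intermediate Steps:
$G = 169$ ($G = \left(5 + 8\right)^{2} = 13^{2} = 169$)
$-47 + K G = -47 - 4225 = -4272$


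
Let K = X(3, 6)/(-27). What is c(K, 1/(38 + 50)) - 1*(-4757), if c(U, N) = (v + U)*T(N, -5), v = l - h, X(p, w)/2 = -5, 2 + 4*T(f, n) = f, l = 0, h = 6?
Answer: 5654641/1188 ≈ 4759.8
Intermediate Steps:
T(f, n) = -½ + f/4
X(p, w) = -10 (X(p, w) = 2*(-5) = -10)
K = 10/27 (K = -10/(-27) = -10*(-1/27) = 10/27 ≈ 0.37037)
v = -6 (v = 0 - 1*6 = 0 - 6 = -6)
c(U, N) = (-6 + U)*(-½ + N/4)
c(K, 1/(38 + 50)) - 1*(-4757) = (-6 + 10/27)*(-2 + 1/(38 + 50))/4 - 1*(-4757) = (¼)*(-152/27)*(-2 + 1/88) + 4757 = (¼)*(-152/27)*(-175/88) + 4757 = 3325/1188 + 4757 = 5654641/1188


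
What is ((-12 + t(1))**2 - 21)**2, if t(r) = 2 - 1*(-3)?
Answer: 784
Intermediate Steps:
t(r) = 5 (t(r) = 2 + 3 = 5)
((-12 + t(1))**2 - 21)**2 = ((-12 + 5)**2 - 21)**2 = ((-7)**2 - 21)**2 = (49 - 21)**2 = 28**2 = 784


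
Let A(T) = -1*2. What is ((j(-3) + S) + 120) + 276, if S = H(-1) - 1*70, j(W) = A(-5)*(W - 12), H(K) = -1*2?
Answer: 354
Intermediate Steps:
H(K) = -2
A(T) = -2
j(W) = 24 - 2*W (j(W) = -2*(W - 12) = -2*(-12 + W) = 24 - 2*W)
S = -72 (S = -2 - 1*70 = -2 - 70 = -72)
((j(-3) + S) + 120) + 276 = (((24 - 2*(-3)) - 72) + 120) + 276 = (((24 + 6) - 72) + 120) + 276 = ((30 - 72) + 120) + 276 = (-42 + 120) + 276 = 78 + 276 = 354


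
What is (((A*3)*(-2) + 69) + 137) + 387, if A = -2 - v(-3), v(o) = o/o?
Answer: 611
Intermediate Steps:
v(o) = 1
A = -3 (A = -2 - 1*1 = -2 - 1 = -3)
(((A*3)*(-2) + 69) + 137) + 387 = ((-3*3*(-2) + 69) + 137) + 387 = ((-9*(-2) + 69) + 137) + 387 = ((18 + 69) + 137) + 387 = (87 + 137) + 387 = 224 + 387 = 611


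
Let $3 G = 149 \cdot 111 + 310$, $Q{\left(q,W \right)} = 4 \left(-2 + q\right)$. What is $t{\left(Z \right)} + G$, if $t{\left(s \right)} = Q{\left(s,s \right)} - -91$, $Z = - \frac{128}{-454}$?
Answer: $\frac{3882014}{681} \approx 5700.5$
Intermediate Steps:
$Q{\left(q,W \right)} = -8 + 4 q$
$Z = \frac{64}{227}$ ($Z = \left(-128\right) \left(- \frac{1}{454}\right) = \frac{64}{227} \approx 0.28194$)
$G = \frac{16849}{3}$ ($G = \frac{149 \cdot 111 + 310}{3} = \frac{16539 + 310}{3} = \frac{1}{3} \cdot 16849 = \frac{16849}{3} \approx 5616.3$)
$t{\left(s \right)} = 83 + 4 s$ ($t{\left(s \right)} = \left(-8 + 4 s\right) - -91 = \left(-8 + 4 s\right) + 91 = 83 + 4 s$)
$t{\left(Z \right)} + G = \left(83 + 4 \cdot \frac{64}{227}\right) + \frac{16849}{3} = \left(83 + \frac{256}{227}\right) + \frac{16849}{3} = \frac{19097}{227} + \frac{16849}{3} = \frac{3882014}{681}$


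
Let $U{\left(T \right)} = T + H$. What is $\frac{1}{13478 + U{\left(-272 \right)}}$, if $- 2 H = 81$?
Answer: $\frac{2}{26331} \approx 7.5956 \cdot 10^{-5}$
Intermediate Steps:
$H = - \frac{81}{2}$ ($H = \left(- \frac{1}{2}\right) 81 = - \frac{81}{2} \approx -40.5$)
$U{\left(T \right)} = - \frac{81}{2} + T$ ($U{\left(T \right)} = T - \frac{81}{2} = - \frac{81}{2} + T$)
$\frac{1}{13478 + U{\left(-272 \right)}} = \frac{1}{13478 - \frac{625}{2}} = \frac{1}{\frac{26331}{2}} = \frac{2}{26331}$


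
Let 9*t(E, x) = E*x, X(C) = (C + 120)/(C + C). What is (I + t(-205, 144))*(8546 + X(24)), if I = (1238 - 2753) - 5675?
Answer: -89508030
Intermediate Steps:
I = -7190 (I = -1515 - 5675 = -7190)
X(C) = (120 + C)/(2*C) (X(C) = (120 + C)/((2*C)) = (120 + C)*(1/(2*C)) = (120 + C)/(2*C))
t(E, x) = E*x/9 (t(E, x) = (E*x)/9 = E*x/9)
(I + t(-205, 144))*(8546 + X(24)) = (-7190 + (⅑)*(-205)*144)*(8546 + (½)*(120 + 24)/24) = (-7190 - 3280)*(8546 + (½)*(1/24)*144) = -10470*(8546 + 3) = -10470*8549 = -89508030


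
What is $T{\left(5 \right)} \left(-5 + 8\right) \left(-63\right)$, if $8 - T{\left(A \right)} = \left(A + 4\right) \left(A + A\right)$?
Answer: $15498$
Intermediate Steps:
$T{\left(A \right)} = 8 - 2 A \left(4 + A\right)$ ($T{\left(A \right)} = 8 - \left(A + 4\right) \left(A + A\right) = 8 - \left(4 + A\right) 2 A = 8 - 2 A \left(4 + A\right)$)
$T{\left(5 \right)} \left(-5 + 8\right) \left(-63\right) = \left(8 - 40 - 2 \cdot 5^{2}\right) \left(-5 + 8\right) \left(-63\right) = \left(8 - 40 - 50\right) 3 \left(-63\right) = \left(-82\right) 3 \left(-63\right) = \left(-246\right) \left(-63\right) = 15498$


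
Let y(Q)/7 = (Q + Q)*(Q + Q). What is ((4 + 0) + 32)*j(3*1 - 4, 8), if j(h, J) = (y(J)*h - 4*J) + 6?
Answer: -65448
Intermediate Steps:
y(Q) = 28*Q² (y(Q) = 7*((Q + Q)*(Q + Q)) = 7*((2*Q)*(2*Q)) = 7*(4*Q²) = 28*Q²)
j(h, J) = 6 - 4*J + 28*h*J² (j(h, J) = ((28*J²)*h - 4*J) + 6 = (28*h*J² - 4*J) + 6 = (-4*J + 28*h*J²) + 6 = 6 - 4*J + 28*h*J²)
((4 + 0) + 32)*j(3*1 - 4, 8) = ((4 + 0) + 32)*(6 - 4*8 + 28*(3*1 - 4)*8²) = (4 + 32)*(6 - 32 + 28*(3 - 4)*64) = 36*(6 - 32 + 28*(-1)*64) = 36*(6 - 32 - 1792) = 36*(-1818) = -65448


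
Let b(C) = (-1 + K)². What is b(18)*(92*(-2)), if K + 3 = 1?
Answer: -1656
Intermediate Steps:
K = -2 (K = -3 + 1 = -2)
b(C) = 9 (b(C) = (-1 - 2)² = (-3)² = 9)
b(18)*(92*(-2)) = 9*(92*(-2)) = 9*(-184) = -1656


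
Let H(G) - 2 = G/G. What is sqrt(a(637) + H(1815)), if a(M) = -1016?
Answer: I*sqrt(1013) ≈ 31.828*I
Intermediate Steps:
H(G) = 3 (H(G) = 2 + G/G = 2 + 1 = 3)
sqrt(a(637) + H(1815)) = sqrt(-1016 + 3) = sqrt(-1013) = I*sqrt(1013)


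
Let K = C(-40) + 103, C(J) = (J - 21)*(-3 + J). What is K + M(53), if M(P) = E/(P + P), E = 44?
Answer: 144500/53 ≈ 2726.4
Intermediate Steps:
C(J) = (-21 + J)*(-3 + J)
K = 2726 (K = (63 + (-40)² - 24*(-40)) + 103 = (63 + 1600 + 960) + 103 = 2623 + 103 = 2726)
M(P) = 22/P (M(P) = 44/(P + P) = 44/((2*P)) = 44*(1/(2*P)) = 22/P)
K + M(53) = 2726 + 22/53 = 144500/53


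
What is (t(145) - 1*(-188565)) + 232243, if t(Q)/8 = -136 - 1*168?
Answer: 418376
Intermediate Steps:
t(Q) = -2432 (t(Q) = 8*(-136 - 1*168) = 8*(-136 - 168) = 8*(-304) = -2432)
(t(145) - 1*(-188565)) + 232243 = (-2432 - 1*(-188565)) + 232243 = (-2432 + 188565) + 232243 = 186133 + 232243 = 418376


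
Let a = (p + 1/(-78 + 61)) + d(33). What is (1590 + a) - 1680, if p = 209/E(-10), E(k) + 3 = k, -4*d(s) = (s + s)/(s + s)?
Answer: -94045/884 ≈ -106.39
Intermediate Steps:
d(s) = -¼ (d(s) = -(s + s)/(4*(s + s)) = -2*s/(4*(2*s)) = -2*s*1/(2*s)/4 = -¼*1 = -¼)
E(k) = -3 + k
p = -209/13 (p = 209/(-3 - 10) = 209/(-13) = 209*(-1/13) = -209/13 ≈ -16.077)
a = -14485/884 (a = (-209/13 + 1/(-78 + 61)) - ¼ = (-209/13 + 1/(-17)) - ¼ = (-209/13 - 1/17) - ¼ = -3566/221 - ¼ = -14485/884 ≈ -16.386)
(1590 + a) - 1680 = (1590 - 14485/884) - 1680 = 1391075/884 - 1680 = -94045/884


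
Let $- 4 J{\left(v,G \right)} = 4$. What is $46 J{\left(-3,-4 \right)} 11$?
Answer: $-506$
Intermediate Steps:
$J{\left(v,G \right)} = -1$ ($J{\left(v,G \right)} = \left(- \frac{1}{4}\right) 4 = -1$)
$46 J{\left(-3,-4 \right)} 11 = 46 \left(-1\right) 11 = \left(-46\right) 11 = -506$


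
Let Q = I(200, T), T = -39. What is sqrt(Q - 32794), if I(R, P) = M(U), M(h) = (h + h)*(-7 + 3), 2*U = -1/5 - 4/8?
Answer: 2*I*sqrt(204945)/5 ≈ 181.08*I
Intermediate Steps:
U = -7/20 (U = (-1/5 - 4/8)/2 = (-1*1/5 - 4*1/8)/2 = (-1/5 - 1/2)/2 = (1/2)*(-7/10) = -7/20 ≈ -0.35000)
M(h) = -8*h (M(h) = (2*h)*(-4) = -8*h)
I(R, P) = 14/5 (I(R, P) = -8*(-7/20) = 14/5)
Q = 14/5 ≈ 2.8000
sqrt(Q - 32794) = sqrt(14/5 - 32794) = sqrt(-163956/5) = 2*I*sqrt(204945)/5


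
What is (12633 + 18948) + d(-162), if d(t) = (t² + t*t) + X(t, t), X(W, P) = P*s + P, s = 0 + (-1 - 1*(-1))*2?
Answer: 83907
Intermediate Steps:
s = 0 (s = 0 + (-1 + 1)*2 = 0 + 0*2 = 0 + 0 = 0)
X(W, P) = P (X(W, P) = P*0 + P = 0 + P = P)
d(t) = t + 2*t² (d(t) = (t² + t*t) + t = (t² + t²) + t = 2*t² + t = t + 2*t²)
(12633 + 18948) + d(-162) = (12633 + 18948) - 162*(1 + 2*(-162)) = 31581 - 162*(1 - 324) = 31581 - 162*(-323) = 31581 + 52326 = 83907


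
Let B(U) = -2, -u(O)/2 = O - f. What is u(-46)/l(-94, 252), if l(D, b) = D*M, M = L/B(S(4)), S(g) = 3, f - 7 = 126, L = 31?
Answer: 358/1457 ≈ 0.24571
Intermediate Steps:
f = 133 (f = 7 + 126 = 133)
u(O) = 266 - 2*O (u(O) = -2*(O - 1*133) = -2*(O - 133) = -2*(-133 + O) = 266 - 2*O)
M = -31/2 (M = 31/(-2) = 31*(-½) = -31/2 ≈ -15.500)
l(D, b) = -31*D/2 (l(D, b) = D*(-31/2) = -31*D/2)
u(-46)/l(-94, 252) = (266 - 2*(-46))/((-31/2*(-94))) = (266 + 92)/1457 = 358*(1/1457) = 358/1457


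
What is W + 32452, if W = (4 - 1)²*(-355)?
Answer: 29257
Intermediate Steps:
W = -3195 (W = 3²*(-355) = 9*(-355) = -3195)
W + 32452 = -3195 + 32452 = 29257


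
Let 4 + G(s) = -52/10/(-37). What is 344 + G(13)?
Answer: 62926/185 ≈ 340.14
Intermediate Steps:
G(s) = -714/185 (G(s) = -4 - 52/10/(-37) = -4 - 52*1/10*(-1/37) = -4 - 26/5*(-1/37) = -4 + 26/185 = -714/185)
344 + G(13) = 344 - 714/185 = 62926/185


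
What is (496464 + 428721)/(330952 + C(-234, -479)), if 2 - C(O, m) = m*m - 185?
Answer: 925185/101698 ≈ 9.0974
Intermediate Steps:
C(O, m) = 187 - m² (C(O, m) = 2 - (m*m - 185) = 2 - (m² - 185) = 2 - (-185 + m²) = 2 + (185 - m²) = 187 - m²)
(496464 + 428721)/(330952 + C(-234, -479)) = (496464 + 428721)/(330952 + (187 - 1*(-479)²)) = 925185/(330952 + (187 - 1*229441)) = 925185/(330952 + (187 - 229441)) = 925185/(330952 - 229254) = 925185/101698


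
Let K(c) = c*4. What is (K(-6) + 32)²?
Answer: 64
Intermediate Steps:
K(c) = 4*c
(K(-6) + 32)² = (4*(-6) + 32)² = (-24 + 32)² = 8² = 64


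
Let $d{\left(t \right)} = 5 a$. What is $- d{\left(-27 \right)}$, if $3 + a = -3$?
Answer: $30$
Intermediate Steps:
$a = -6$ ($a = -3 - 3 = -6$)
$d{\left(t \right)} = -30$ ($d{\left(t \right)} = 5 \left(-6\right) = -30$)
$- d{\left(-27 \right)} = \left(-1\right) \left(-30\right) = 30$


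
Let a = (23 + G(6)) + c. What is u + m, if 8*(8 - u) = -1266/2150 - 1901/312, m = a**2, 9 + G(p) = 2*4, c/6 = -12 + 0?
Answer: 6731706671/2683200 ≈ 2508.8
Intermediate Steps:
c = -72 (c = 6*(-12 + 0) = 6*(-12) = -72)
G(p) = -1 (G(p) = -9 + 2*4 = -9 + 8 = -1)
a = -50 (a = (23 - 1) - 72 = 22 - 72 = -50)
m = 2500 (m = (-50)**2 = 2500)
u = 23706671/2683200 (u = 8 - (-1266/2150 - 1901/312)/8 = 8 - (-1266*1/2150 - 1901*1/312)/8 = 8 - (-633/1075 - 1901/312)/8 = 8 - 1/8*(-2241071/335400) = 8 + 2241071/2683200 = 23706671/2683200 ≈ 8.8352)
u + m = 23706671/2683200 + 2500 = 6731706671/2683200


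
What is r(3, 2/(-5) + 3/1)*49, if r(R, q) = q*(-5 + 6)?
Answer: 637/5 ≈ 127.40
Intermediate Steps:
r(R, q) = q (r(R, q) = q*1 = q)
r(3, 2/(-5) + 3/1)*49 = (2/(-5) + 3/1)*49 = (2*(-1/5) + 3*1)*49 = (-2/5 + 3)*49 = (13/5)*49 = 637/5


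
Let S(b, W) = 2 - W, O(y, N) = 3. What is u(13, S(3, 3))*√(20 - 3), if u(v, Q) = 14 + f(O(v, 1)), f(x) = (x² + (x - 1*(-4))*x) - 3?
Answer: 41*√17 ≈ 169.05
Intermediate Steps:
f(x) = -3 + x² + x*(4 + x) (f(x) = (x² + (x + 4)*x) - 3 = (x² + (4 + x)*x) - 3 = (x² + x*(4 + x)) - 3 = -3 + x² + x*(4 + x))
u(v, Q) = 41 (u(v, Q) = 14 + (-3 + 2*3² + 4*3) = 14 + (-3 + 2*9 + 12) = 14 + (-3 + 18 + 12) = 14 + 27 = 41)
u(13, S(3, 3))*√(20 - 3) = 41*√(20 - 3) = 41*√17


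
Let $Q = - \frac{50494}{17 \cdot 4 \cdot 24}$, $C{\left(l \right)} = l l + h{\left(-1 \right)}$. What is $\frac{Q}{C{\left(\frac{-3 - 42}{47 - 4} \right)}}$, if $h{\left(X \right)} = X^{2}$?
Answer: $- \frac{46681703}{3161184} \approx -14.767$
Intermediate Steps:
$C{\left(l \right)} = 1 + l^{2}$ ($C{\left(l \right)} = l l + \left(-1\right)^{2} = l^{2} + 1 = 1 + l^{2}$)
$Q = - \frac{25247}{816}$ ($Q = - \frac{50494}{68 \cdot 24} = - \frac{50494}{1632} = \left(-50494\right) \frac{1}{1632} = - \frac{25247}{816} \approx -30.94$)
$\frac{Q}{C{\left(\frac{-3 - 42}{47 - 4} \right)}} = - \frac{25247}{816 \left(1 + \left(\frac{-3 - 42}{47 - 4}\right)^{2}\right)} = - \frac{25247}{816 \left(1 + \left(- \frac{45}{43}\right)^{2}\right)} = - \frac{25247}{816 \left(1 + \frac{2025}{1849}\right)} = - \frac{25247}{816 \cdot \frac{3874}{1849}} = \left(- \frac{25247}{816}\right) \frac{1849}{3874} = - \frac{46681703}{3161184}$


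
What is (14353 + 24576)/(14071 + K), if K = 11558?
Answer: 38929/25629 ≈ 1.5189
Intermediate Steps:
(14353 + 24576)/(14071 + K) = (14353 + 24576)/(14071 + 11558) = 38929/25629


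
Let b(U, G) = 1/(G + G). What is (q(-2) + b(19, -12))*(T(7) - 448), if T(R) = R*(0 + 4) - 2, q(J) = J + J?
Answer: 20467/12 ≈ 1705.6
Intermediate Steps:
q(J) = 2*J
b(U, G) = 1/(2*G)
T(R) = -2 + 4*R (T(R) = R*4 - 2 = 4*R - 2 = -2 + 4*R)
(q(-2) + b(19, -12))*(T(7) - 448) = (2*(-2) + (½)/(-12))*((-2 + 4*7) - 448) = (-4 + (½)*(-1/12))*((-2 + 28) - 448) = (-4 - 1/24)*(26 - 448) = -97/24*(-422) = 20467/12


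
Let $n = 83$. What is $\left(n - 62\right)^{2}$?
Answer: $441$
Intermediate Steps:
$\left(n - 62\right)^{2} = \left(83 - 62\right)^{2} = 21^{2} = 441$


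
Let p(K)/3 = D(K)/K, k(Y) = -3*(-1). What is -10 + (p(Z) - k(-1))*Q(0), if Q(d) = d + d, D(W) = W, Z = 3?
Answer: -10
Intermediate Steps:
k(Y) = 3
Q(d) = 2*d
p(K) = 3 (p(K) = 3*(K/K) = 3*1 = 3)
-10 + (p(Z) - k(-1))*Q(0) = -10 + (3 - 1*3)*(2*0) = -10 + (3 - 3)*0 = -10 + 0*0 = -10 + 0 = -10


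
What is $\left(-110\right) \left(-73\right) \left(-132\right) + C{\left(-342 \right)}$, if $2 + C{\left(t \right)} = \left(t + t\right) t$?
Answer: $-826034$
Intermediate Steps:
$C{\left(t \right)} = -2 + 2 t^{2}$ ($C{\left(t \right)} = -2 + \left(t + t\right) t = -2 + 2 t t = -2 + 2 t^{2}$)
$\left(-110\right) \left(-73\right) \left(-132\right) + C{\left(-342 \right)} = \left(-110\right) \left(-73\right) \left(-132\right) - \left(2 - 2 \left(-342\right)^{2}\right) = 8030 \left(-132\right) + \left(-2 + 2 \cdot 116964\right) = -1059960 + \left(-2 + 233928\right) = -1059960 + 233926 = -826034$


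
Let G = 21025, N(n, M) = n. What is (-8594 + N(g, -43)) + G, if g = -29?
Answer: 12402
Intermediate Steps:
(-8594 + N(g, -43)) + G = (-8594 - 29) + 21025 = -8623 + 21025 = 12402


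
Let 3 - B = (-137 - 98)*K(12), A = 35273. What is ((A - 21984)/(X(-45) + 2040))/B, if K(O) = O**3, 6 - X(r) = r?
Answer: 13289/849119553 ≈ 1.5650e-5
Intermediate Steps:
X(r) = 6 - r
B = 406083 (B = 3 - (-137 - 98)*12**3 = 3 - (-235)*1728 = 3 - 1*(-406080) = 3 + 406080 = 406083)
((A - 21984)/(X(-45) + 2040))/B = ((35273 - 21984)/((6 - 1*(-45)) + 2040))/406083 = (13289/((6 + 45) + 2040))*(1/406083) = (13289/(51 + 2040))*(1/406083) = (13289/2091)*(1/406083) = 13289/849119553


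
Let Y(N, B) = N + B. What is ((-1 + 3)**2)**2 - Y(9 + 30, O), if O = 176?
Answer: -199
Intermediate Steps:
Y(N, B) = B + N
((-1 + 3)**2)**2 - Y(9 + 30, O) = ((-1 + 3)**2)**2 - (176 + (9 + 30)) = (2**2)**2 - (176 + 39) = 4**2 - 1*215 = 16 - 215 = -199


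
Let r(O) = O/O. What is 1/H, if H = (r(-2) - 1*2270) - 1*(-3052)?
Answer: 1/783 ≈ 0.0012771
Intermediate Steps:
r(O) = 1
H = 783 (H = (1 - 1*2270) - 1*(-3052) = (1 - 2270) + 3052 = -2269 + 3052 = 783)
1/H = 1/783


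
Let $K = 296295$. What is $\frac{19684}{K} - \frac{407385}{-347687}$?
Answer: $\frac{127550009483}{103017919665} \approx 1.2381$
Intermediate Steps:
$\frac{19684}{K} - \frac{407385}{-347687} = \frac{19684}{296295} - \frac{407385}{-347687} = 19684 \cdot \frac{1}{296295} - - \frac{407385}{347687} = \frac{19684}{296295} + \frac{407385}{347687} = \frac{127550009483}{103017919665}$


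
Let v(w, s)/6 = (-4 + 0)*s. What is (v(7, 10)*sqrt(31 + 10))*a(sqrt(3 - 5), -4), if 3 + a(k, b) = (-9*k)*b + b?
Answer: 1680*sqrt(41) - 8640*I*sqrt(82) ≈ 10757.0 - 78239.0*I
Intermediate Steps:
v(w, s) = -24*s (v(w, s) = 6*((-4 + 0)*s) = 6*(-4*s) = -24*s)
a(k, b) = -3 + b - 9*b*k (a(k, b) = -3 + ((-9*k)*b + b) = -3 + (-9*b*k + b) = -3 + (b - 9*b*k) = -3 + b - 9*b*k)
(v(7, 10)*sqrt(31 + 10))*a(sqrt(3 - 5), -4) = ((-24*10)*sqrt(31 + 10))*(-3 - 4 - 9*(-4)*sqrt(3 - 5)) = (-240*sqrt(41))*(-3 - 4 - 9*(-4)*sqrt(-2)) = (-240*sqrt(41))*(-3 - 4 - 9*(-4)*I*sqrt(2)) = (-240*sqrt(41))*(-3 - 4 + 36*I*sqrt(2)) = (-240*sqrt(41))*(-7 + 36*I*sqrt(2)) = -240*sqrt(41)*(-7 + 36*I*sqrt(2))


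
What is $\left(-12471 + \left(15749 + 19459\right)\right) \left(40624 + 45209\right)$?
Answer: $1951584921$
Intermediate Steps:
$\left(-12471 + \left(15749 + 19459\right)\right) \left(40624 + 45209\right) = \left(-12471 + 35208\right) 85833 = 22737 \cdot 85833 = 1951584921$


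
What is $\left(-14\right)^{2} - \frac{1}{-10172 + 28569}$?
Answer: $\frac{3605811}{18397} \approx 196.0$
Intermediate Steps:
$\left(-14\right)^{2} - \frac{1}{-10172 + 28569} = 196 - \frac{1}{18397} = \frac{3605811}{18397}$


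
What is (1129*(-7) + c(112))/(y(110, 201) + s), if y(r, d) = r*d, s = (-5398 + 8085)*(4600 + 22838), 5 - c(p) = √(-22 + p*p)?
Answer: -3949/36874008 - √12522/73748016 ≈ -0.00010861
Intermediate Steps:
c(p) = 5 - √(-22 + p²) (c(p) = 5 - √(-22 + p*p) = 5 - √(-22 + p²))
s = 73725906 (s = 2687*27438 = 73725906)
y(r, d) = d*r
(1129*(-7) + c(112))/(y(110, 201) + s) = (1129*(-7) + (5 - √(-22 + 112²)))/(201*110 + 73725906) = (-7903 + (5 - √(-22 + 12544)))/(22110 + 73725906) = (-7903 + (5 - √12522))/73748016 = (-7898 - √12522)*(1/73748016) = -3949/36874008 - √12522/73748016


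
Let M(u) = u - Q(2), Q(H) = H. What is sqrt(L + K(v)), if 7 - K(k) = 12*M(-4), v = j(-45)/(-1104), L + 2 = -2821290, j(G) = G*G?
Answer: I*sqrt(2821213) ≈ 1679.6*I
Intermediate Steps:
j(G) = G**2
L = -2821292 (L = -2 - 2821290 = -2821292)
M(u) = -2 + u (M(u) = u - 1*2 = u - 2 = -2 + u)
v = -675/368 (v = (-45)**2/(-1104) = 2025*(-1/1104) = -675/368 ≈ -1.8342)
K(k) = 79 (K(k) = 7 - 12*(-2 - 4) = 7 - 12*(-6) = 7 - 1*(-72) = 7 + 72 = 79)
sqrt(L + K(v)) = sqrt(-2821292 + 79) = sqrt(-2821213) = I*sqrt(2821213)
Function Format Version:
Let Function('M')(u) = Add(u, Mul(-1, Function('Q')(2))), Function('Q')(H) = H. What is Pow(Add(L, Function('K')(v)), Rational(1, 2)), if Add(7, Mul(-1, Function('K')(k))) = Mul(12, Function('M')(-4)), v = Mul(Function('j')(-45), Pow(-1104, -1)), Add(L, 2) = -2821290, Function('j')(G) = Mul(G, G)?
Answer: Mul(I, Pow(2821213, Rational(1, 2))) ≈ Mul(1679.6, I)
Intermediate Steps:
Function('j')(G) = Pow(G, 2)
L = -2821292 (L = Add(-2, -2821290) = -2821292)
Function('M')(u) = Add(-2, u) (Function('M')(u) = Add(u, Mul(-1, 2)) = Add(u, -2) = Add(-2, u))
v = Rational(-675, 368) (v = Mul(Pow(-45, 2), Pow(-1104, -1)) = Mul(2025, Rational(-1, 1104)) = Rational(-675, 368) ≈ -1.8342)
Function('K')(k) = 79 (Function('K')(k) = Add(7, Mul(-1, Mul(12, Add(-2, -4)))) = Add(7, Mul(-1, Mul(12, -6))) = Add(7, Mul(-1, -72)) = Add(7, 72) = 79)
Pow(Add(L, Function('K')(v)), Rational(1, 2)) = Pow(Add(-2821292, 79), Rational(1, 2)) = Pow(-2821213, Rational(1, 2)) = Mul(I, Pow(2821213, Rational(1, 2)))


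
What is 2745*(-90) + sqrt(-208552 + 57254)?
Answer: -247050 + I*sqrt(151298) ≈ -2.4705e+5 + 388.97*I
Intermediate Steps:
2745*(-90) + sqrt(-208552 + 57254) = -247050 + sqrt(-151298) = -247050 + I*sqrt(151298)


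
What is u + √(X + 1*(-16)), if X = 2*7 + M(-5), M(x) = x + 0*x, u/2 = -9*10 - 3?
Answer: -186 + I*√7 ≈ -186.0 + 2.6458*I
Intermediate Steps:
u = -186 (u = 2*(-9*10 - 3) = 2*(-90 - 3) = 2*(-93) = -186)
M(x) = x (M(x) = x + 0 = x)
X = 9 (X = 2*7 - 5 = 14 - 5 = 9)
u + √(X + 1*(-16)) = -186 + √(9 + 1*(-16)) = -186 + √(9 - 16) = -186 + √(-7) = -186 + I*√7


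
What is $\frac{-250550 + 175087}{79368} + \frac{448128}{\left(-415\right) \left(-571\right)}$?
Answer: $\frac{17684933309}{18807438120} \approx 0.94032$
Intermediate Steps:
$\frac{-250550 + 175087}{79368} + \frac{448128}{\left(-415\right) \left(-571\right)} = \left(-75463\right) \frac{1}{79368} + \frac{448128}{236965} = - \frac{75463}{79368} + 448128 \cdot \frac{1}{236965} = - \frac{75463}{79368} + \frac{448128}{236965} = \frac{17684933309}{18807438120}$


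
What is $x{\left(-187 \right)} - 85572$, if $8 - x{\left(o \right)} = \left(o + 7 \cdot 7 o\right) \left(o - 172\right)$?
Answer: $-3442214$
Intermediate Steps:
$x{\left(o \right)} = 8 - 50 o \left(-172 + o\right)$ ($x{\left(o \right)} = 8 - \left(o + 7 \cdot 7 o\right) \left(o - 172\right) = 8 - \left(o + 49 o\right) \left(-172 + o\right) = 8 - 50 o \left(-172 + o\right)$)
$x{\left(-187 \right)} - 85572 = \left(8 - 50 \left(-187\right)^{2} + 8600 \left(-187\right)\right) - 85572 = \left(8 - 1748450 - 1608200\right) - 85572 = -3356642 - 85572 = -3442214$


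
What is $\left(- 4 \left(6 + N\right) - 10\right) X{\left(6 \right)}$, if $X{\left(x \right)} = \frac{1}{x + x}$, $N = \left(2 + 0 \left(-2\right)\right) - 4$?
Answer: $- \frac{13}{6} \approx -2.1667$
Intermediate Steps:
$N = -2$ ($N = \left(2 + 0\right) - 4 = 2 - 4 = -2$)
$X{\left(x \right)} = \frac{1}{2 x}$
$\left(- 4 \left(6 + N\right) - 10\right) X{\left(6 \right)} = \left(- 4 \left(6 - 2\right) - 10\right) \frac{1}{2 \cdot 6} = \left(\left(-4\right) 4 - 10\right) \frac{1}{2} \cdot \frac{1}{6} = \left(-16 - 10\right) \frac{1}{12} = \left(-26\right) \frac{1}{12} = - \frac{13}{6}$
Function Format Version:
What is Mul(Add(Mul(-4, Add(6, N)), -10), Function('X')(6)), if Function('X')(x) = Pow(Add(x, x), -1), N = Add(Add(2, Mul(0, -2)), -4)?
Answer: Rational(-13, 6) ≈ -2.1667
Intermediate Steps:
N = -2 (N = Add(Add(2, 0), -4) = Add(2, -4) = -2)
Function('X')(x) = Mul(Rational(1, 2), Pow(x, -1)) (Function('X')(x) = Pow(Mul(2, x), -1) = Mul(Rational(1, 2), Pow(x, -1)))
Mul(Add(Mul(-4, Add(6, N)), -10), Function('X')(6)) = Mul(Add(Mul(-4, Add(6, -2)), -10), Mul(Rational(1, 2), Pow(6, -1))) = Mul(Add(Mul(-4, 4), -10), Mul(Rational(1, 2), Rational(1, 6))) = Mul(Add(-16, -10), Rational(1, 12)) = Mul(-26, Rational(1, 12)) = Rational(-13, 6)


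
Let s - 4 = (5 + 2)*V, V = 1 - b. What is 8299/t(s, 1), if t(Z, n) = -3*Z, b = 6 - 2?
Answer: 8299/51 ≈ 162.73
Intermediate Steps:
b = 4
V = -3 (V = 1 - 1*4 = 1 - 4 = -3)
s = -17 (s = 4 + (5 + 2)*(-3) = 4 + 7*(-3) = 4 - 21 = -17)
8299/t(s, 1) = 8299/((-3*(-17))) = 8299/51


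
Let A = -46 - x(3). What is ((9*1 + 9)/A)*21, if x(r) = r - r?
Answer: -189/23 ≈ -8.2174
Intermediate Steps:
x(r) = 0
A = -46 (A = -46 - 1*0 = -46 + 0 = -46)
((9*1 + 9)/A)*21 = ((9*1 + 9)/(-46))*21 = ((9 + 9)*(-1/46))*21 = (18*(-1/46))*21 = -9/23*21 = -189/23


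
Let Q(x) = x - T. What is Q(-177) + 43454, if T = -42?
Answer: 43319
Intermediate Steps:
Q(x) = 42 + x (Q(x) = x - 1*(-42) = x + 42 = 42 + x)
Q(-177) + 43454 = (42 - 177) + 43454 = -135 + 43454 = 43319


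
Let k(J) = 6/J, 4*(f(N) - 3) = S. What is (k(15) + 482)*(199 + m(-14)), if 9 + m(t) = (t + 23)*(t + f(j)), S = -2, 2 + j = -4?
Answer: 208638/5 ≈ 41728.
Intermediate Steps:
j = -6 (j = -2 - 4 = -6)
f(N) = 5/2 (f(N) = 3 + (¼)*(-2) = 3 - ½ = 5/2)
m(t) = -9 + (23 + t)*(5/2 + t) (m(t) = -9 + (t + 23)*(t + 5/2) = -9 + (23 + t)*(5/2 + t))
(k(15) + 482)*(199 + m(-14)) = (6/15 + 482)*(199 + (97/2 + (-14)² + (51/2)*(-14))) = (6*(1/15) + 482)*(199 + (97/2 + 196 - 357)) = (⅖ + 482)*(199 - 225/2) = (2412/5)*(173/2) = 208638/5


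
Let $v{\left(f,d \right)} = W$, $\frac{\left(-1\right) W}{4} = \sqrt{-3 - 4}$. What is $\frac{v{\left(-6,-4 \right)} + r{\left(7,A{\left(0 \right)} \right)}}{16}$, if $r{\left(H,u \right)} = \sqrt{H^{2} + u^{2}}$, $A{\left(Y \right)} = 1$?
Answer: $\frac{5 \sqrt{2}}{16} - \frac{i \sqrt{7}}{4} \approx 0.44194 - 0.66144 i$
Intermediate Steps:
$W = - 4 i \sqrt{7}$ ($W = - 4 \sqrt{-3 - 4} = - 4 \sqrt{-7} = - 4 i \sqrt{7} \approx - 10.583 i$)
$v{\left(f,d \right)} = - 4 i \sqrt{7}$
$\frac{v{\left(-6,-4 \right)} + r{\left(7,A{\left(0 \right)} \right)}}{16} = \frac{- 4 i \sqrt{7} + \sqrt{7^{2} + 1^{2}}}{16} = \left(- 4 i \sqrt{7} + \sqrt{49 + 1}\right) \frac{1}{16} = \left(- 4 i \sqrt{7} + \sqrt{50}\right) \frac{1}{16} = \left(- 4 i \sqrt{7} + 5 \sqrt{2}\right) \frac{1}{16} = \left(5 \sqrt{2} - 4 i \sqrt{7}\right) \frac{1}{16} = \frac{5 \sqrt{2}}{16} - \frac{i \sqrt{7}}{4}$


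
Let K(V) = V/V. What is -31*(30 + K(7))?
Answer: -961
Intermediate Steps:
K(V) = 1
-31*(30 + K(7)) = -31*(30 + 1) = -31*31 = -961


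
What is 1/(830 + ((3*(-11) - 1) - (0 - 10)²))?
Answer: 1/696 ≈ 0.0014368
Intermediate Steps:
1/(830 + ((3*(-11) - 1) - (0 - 10)²)) = 1/(830 + ((-33 - 1) - 1*(-10)²)) = 1/(830 + (-34 - 1*100)) = 1/(830 + (-34 - 100)) = 1/(830 - 134) = 1/696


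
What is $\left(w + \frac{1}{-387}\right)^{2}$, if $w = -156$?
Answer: $\frac{3644899129}{149769} \approx 24337.0$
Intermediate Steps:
$\left(w + \frac{1}{-387}\right)^{2} = \left(-156 + \frac{1}{-387}\right)^{2} = \left(-156 - \frac{1}{387}\right)^{2} = \left(- \frac{60373}{387}\right)^{2} = \frac{3644899129}{149769}$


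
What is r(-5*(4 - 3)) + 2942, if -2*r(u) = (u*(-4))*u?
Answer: 2992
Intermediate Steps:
r(u) = 2*u**2 (r(u) = -u*(-4)*u/2 = -(-4*u)*u/2 = -(-2)*u**2 = 2*u**2)
r(-5*(4 - 3)) + 2942 = 2*(-5*(4 - 3))**2 + 2942 = 2*(-5*1)**2 + 2942 = 2*(-5)**2 + 2942 = 2*25 + 2942 = 50 + 2942 = 2992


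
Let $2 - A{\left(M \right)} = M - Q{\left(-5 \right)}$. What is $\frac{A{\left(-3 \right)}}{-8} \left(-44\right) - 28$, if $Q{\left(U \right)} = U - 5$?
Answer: $- \frac{111}{2} \approx -55.5$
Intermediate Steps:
$Q{\left(U \right)} = -5 + U$ ($Q{\left(U \right)} = U - 5 = -5 + U$)
$A{\left(M \right)} = -8 - M$ ($A{\left(M \right)} = 2 - \left(M - \left(-5 - 5\right)\right) = 2 - \left(M - -10\right) = 2 - \left(M + 10\right) = 2 - \left(10 + M\right) = -8 - M$)
$\frac{A{\left(-3 \right)}}{-8} \left(-44\right) - 28 = \frac{-8 - -3}{-8} \left(-44\right) - 28 = \left(-8 + 3\right) \left(- \frac{1}{8}\right) \left(-44\right) - 28 = \left(-5\right) \left(- \frac{1}{8}\right) \left(-44\right) - 28 = \frac{5}{8} \left(-44\right) - 28 = - \frac{55}{2} - 28 = - \frac{111}{2}$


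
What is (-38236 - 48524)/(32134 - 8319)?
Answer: -17352/4763 ≈ -3.6431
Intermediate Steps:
(-38236 - 48524)/(32134 - 8319) = -86760/23815 = -86760*1/23815 = -17352/4763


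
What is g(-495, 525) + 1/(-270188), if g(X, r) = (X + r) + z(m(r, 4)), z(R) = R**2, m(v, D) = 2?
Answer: 9186391/270188 ≈ 34.000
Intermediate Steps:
g(X, r) = 4 + X + r (g(X, r) = (X + r) + 2**2 = (X + r) + 4 = 4 + X + r)
g(-495, 525) + 1/(-270188) = (4 - 495 + 525) + 1/(-270188) = 34 - 1/270188 = 9186391/270188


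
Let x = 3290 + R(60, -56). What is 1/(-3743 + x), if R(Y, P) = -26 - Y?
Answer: -1/539 ≈ -0.0018553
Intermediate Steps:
x = 3204 (x = 3290 + (-26 - 1*60) = 3290 + (-26 - 60) = 3290 - 86 = 3204)
1/(-3743 + x) = 1/(-3743 + 3204) = 1/(-539) = -1/539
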